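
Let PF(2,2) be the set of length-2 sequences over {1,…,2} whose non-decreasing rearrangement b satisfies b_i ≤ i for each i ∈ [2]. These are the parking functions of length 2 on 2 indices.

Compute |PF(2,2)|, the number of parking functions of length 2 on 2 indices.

|PF| = 1·3^1 = 1 · 3 = 3 (Pollak)
E.g. (2,1) → sorted (1,2): b_i ≤ i ∀i, a PF.

3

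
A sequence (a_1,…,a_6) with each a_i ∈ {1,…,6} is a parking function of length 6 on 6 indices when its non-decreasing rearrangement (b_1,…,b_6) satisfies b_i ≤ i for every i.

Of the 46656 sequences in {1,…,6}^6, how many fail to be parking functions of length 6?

|PF(6,6)| = (6−6+1)·(6+1)^(6−1) = 1·16807 = 16807 [KW]
One tuple (6,4,6,4,6,1) → sorted (1,4,4,6,6,6): b_2=4>2, not a PF.
So 46656 − 16807 = 29849 fail.

29849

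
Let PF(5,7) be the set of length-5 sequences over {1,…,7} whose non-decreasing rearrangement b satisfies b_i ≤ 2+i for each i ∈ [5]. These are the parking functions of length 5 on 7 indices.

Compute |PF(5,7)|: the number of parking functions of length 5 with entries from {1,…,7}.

|PF(5,7)| = (7−5+1)·(7+1)^(5−1) = 3×4096 = 12288 (Konheim–Weiss)
One tuple (7,6,3,4,2) → sorted (2,3,4,6,7): b_i ≤ 2+i ∀i, a PF.

12288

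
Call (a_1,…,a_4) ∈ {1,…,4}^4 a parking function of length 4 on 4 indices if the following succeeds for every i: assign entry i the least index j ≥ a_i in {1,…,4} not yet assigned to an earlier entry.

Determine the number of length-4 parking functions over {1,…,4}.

|PF| = (4−4+1)·(4+1)^(4−1) = 1·125 = 125 (Pollak)
E.g. (1,2,4,3) → sorted (1,2,3,4): b_i ≤ i ∀i, a PF.

125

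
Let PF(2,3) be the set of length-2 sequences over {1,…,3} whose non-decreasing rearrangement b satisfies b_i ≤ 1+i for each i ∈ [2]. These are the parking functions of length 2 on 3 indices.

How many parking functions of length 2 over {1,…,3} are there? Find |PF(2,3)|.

8

Count = 2·4^1 = 2·4 = 8 (Pollak)
E.g. (1,3) → sorted (1,3): b_i ≤ 1+i ∀i, a PF.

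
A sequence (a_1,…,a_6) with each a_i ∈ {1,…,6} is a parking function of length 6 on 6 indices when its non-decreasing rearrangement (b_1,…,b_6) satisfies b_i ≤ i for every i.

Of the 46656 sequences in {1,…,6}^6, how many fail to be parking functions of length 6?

|PF(6,6)| = (6+1−6)·(6+1)^{6−1} = 1×16807 = 16807 [KW]
E.g. (3,6,2,4,5,3) → sorted (2,3,3,4,5,6): b_1=2>1, not a PF.
Total 46656; non-PF = 46656−16807 = 29849

29849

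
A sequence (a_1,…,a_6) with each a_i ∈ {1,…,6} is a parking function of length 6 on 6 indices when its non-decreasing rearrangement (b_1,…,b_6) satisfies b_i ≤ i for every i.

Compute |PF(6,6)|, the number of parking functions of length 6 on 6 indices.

16807

|PF(6,6)| = (6+1−6)·(6+1)^{6−1} = 1×16807 = 16807
Example (6,1,4,1,3,3) → sorted (1,1,3,3,4,6): b_i ≤ i ∀i, a PF.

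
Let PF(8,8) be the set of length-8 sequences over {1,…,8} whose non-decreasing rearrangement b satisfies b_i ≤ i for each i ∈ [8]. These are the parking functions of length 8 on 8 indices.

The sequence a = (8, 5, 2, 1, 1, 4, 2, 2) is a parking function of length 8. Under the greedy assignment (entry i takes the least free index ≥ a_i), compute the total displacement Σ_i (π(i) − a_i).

11

Σπ(i) = 1+…+8 = 36; Σa = 8+5+2+1+1+4+2+2 = 25; disp = 36−25 = 11.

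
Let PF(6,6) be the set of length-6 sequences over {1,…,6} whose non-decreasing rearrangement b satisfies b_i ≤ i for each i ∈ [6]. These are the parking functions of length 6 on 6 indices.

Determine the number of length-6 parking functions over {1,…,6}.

|PF(6,6)| = (6+1−6)·(6+1)^{6−1} = 1·16807 = 16807 (Konheim–Weiss)
One tuple (2,3,6,4,1,1) → sorted (1,1,2,3,4,6): b_i ≤ i ∀i, a PF.

16807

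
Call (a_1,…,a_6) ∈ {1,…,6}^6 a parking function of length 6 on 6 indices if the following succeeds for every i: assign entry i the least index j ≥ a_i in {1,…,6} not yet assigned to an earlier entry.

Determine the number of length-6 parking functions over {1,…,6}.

16807

|PF| = (6+1−6)·(6+1)^{6−1} = 1×16807 = 16807
One tuple (3,5,2,4,2,1) → sorted (1,2,2,3,4,5): b_i ≤ i ∀i, a PF.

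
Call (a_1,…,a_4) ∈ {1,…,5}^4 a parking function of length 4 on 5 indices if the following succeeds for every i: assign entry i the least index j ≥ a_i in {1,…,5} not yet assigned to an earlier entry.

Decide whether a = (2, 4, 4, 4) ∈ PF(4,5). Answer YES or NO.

NO

Sorted: b = (2, 4, 4, 4).
  b_1=2 ≤ 2
  b_2=4 > 3
  fails at i=2 ⇒ NO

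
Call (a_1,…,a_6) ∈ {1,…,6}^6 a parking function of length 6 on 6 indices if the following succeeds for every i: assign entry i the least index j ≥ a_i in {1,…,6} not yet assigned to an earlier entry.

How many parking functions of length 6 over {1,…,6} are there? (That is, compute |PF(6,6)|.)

16807

|PF(6,6)| = (6+1−6)·(6+1)^{6−1} = 1·16807 = 16807 (Konheim–Weiss)
Check (1,5,3,1,3,3) → sorted (1,1,3,3,3,5): b_i ≤ i ∀i, a PF.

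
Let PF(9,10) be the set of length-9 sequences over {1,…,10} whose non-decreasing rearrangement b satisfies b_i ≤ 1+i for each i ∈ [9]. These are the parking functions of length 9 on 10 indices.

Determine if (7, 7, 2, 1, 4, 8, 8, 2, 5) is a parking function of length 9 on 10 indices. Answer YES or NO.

Order a: b = (1, 2, 2, 4, 5, 7, 7, 8, 8).
  b_1=1 ≤ 2
  b_2=2 ≤ 3
  b_3=2 ≤ 4
  b_4=4 ≤ 5
  b_5=5 ≤ 6
  b_6=7 ≤ 7
  b_7=7 ≤ 8
  b_8=8 ≤ 9
  b_9=8 ≤ 10
All bounds hold ⇒ YES

YES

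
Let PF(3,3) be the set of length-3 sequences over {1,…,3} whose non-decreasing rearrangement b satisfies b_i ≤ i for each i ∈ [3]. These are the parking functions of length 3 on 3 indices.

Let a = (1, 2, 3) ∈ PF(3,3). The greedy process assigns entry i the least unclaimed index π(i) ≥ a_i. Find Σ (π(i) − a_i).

0

Σπ(i) = 1+…+3 = 6; Σa = 1+2+3 = 6; disp = 6−6 = 0.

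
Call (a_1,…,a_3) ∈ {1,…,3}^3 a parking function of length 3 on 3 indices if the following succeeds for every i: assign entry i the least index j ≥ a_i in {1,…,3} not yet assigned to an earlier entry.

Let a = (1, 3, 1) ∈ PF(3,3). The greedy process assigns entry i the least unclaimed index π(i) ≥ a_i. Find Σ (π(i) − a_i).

1

Σπ(i) = 1+…+3 = 6; Σa = 1+3+1 = 5; disp = 6−5 = 1.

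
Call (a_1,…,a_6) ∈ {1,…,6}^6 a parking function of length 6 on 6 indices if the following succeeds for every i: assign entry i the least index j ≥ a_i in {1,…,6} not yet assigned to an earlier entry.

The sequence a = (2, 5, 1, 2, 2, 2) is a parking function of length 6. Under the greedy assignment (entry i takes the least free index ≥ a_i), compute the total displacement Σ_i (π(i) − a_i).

7

Σπ = 21 ({1..6} each once); Σa = 2+5+1+2+2+2 = 14; disp = 21−14 = 7.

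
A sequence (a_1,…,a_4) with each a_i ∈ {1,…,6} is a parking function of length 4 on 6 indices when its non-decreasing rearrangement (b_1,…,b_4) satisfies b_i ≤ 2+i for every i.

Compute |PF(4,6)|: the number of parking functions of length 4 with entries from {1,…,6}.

1029

|PF| = 3·7^3 = 3×343 = 1029 [KW]
One tuple (4,2,3,5) → sorted (2,3,4,5): b_i ≤ 2+i ∀i, a PF.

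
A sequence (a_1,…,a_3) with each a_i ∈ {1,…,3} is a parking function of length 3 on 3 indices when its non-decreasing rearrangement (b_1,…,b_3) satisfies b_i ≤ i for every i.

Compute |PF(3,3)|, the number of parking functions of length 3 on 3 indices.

#PF = (4−3)·4^(3−1) = 1 · 16 = 16 [KW]
One tuple (2,1,1) → sorted (1,1,2): b_i ≤ i ∀i, a PF.

16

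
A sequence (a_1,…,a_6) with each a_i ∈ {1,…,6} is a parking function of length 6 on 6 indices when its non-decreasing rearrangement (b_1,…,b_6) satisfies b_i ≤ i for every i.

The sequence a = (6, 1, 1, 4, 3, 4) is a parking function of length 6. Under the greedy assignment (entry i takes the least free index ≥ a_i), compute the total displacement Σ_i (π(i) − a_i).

2

Σπ = 6·7/2 = 21 (π permutes [6]); Σa = 6+1+1+4+3+4 = 19; disp = 21−19 = 2.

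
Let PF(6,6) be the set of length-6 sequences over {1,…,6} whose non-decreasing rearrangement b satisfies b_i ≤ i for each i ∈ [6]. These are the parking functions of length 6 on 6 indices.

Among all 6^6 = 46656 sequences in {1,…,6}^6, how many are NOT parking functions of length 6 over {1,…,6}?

Count = (6+1−6)·(6+1)^{6−1} = 1·16807 = 16807 (Konheim–Weiss)
E.g. (5,6,5,6,1,1) → sorted (1,1,5,5,6,6): b_3=5>3, not a PF.
So 46656 − 16807 = 29849 fail.

29849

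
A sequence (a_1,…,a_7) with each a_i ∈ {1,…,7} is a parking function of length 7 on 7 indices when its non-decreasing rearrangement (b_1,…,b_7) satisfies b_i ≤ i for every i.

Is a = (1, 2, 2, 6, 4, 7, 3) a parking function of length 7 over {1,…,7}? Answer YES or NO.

Sorted: b = (1, 2, 2, 3, 4, 6, 7).
  b_1=1 ≤ 1
  b_2=2 ≤ 2
  b_3=2 ≤ 3
  b_4=3 ≤ 4
  b_5=4 ≤ 5
  b_6=6 ≤ 6
  b_7=7 ≤ 7
All bounds hold ⇒ YES

YES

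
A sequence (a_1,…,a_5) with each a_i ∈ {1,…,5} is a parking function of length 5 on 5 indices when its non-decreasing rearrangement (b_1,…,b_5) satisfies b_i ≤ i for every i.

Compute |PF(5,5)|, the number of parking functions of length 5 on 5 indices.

1296

#PF = (5−5+1)·(5+1)^(5−1) = 1×1296 = 1296 [KW]
Check (1,2,4,4,2) → sorted (1,2,2,4,4): b_i ≤ i ∀i, a PF.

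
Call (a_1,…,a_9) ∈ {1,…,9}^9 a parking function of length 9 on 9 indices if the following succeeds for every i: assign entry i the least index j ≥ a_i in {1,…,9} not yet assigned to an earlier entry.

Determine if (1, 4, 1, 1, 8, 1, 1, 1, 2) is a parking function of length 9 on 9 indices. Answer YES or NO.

Order a: b = (1, 1, 1, 1, 1, 1, 2, 4, 8).
  b_1=1 ≤ 1
  b_2=1 ≤ 2
  b_3=1 ≤ 3
  b_4=1 ≤ 4
  b_5=1 ≤ 5
  b_6=1 ≤ 6
  b_7=2 ≤ 7
  b_8=4 ≤ 8
  b_9=8 ≤ 9
All bounds hold ⇒ YES

YES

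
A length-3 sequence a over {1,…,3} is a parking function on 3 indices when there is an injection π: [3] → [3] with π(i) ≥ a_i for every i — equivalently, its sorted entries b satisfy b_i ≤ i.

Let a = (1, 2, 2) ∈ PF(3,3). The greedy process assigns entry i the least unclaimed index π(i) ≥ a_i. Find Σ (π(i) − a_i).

Σπ(i) = 1+…+3 = 6; Σa = 1+2+2 = 5; disp = 6−5 = 1.

1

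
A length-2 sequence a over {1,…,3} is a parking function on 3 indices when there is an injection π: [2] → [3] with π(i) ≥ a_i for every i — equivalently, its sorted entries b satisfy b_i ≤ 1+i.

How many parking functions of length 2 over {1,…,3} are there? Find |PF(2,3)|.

#PF = (3−2+1)·(3+1)^(2−1) = 2×4 = 8 (Konheim–Weiss)
Example (1,3) → sorted (1,3): b_i ≤ 1+i ∀i, a PF.

8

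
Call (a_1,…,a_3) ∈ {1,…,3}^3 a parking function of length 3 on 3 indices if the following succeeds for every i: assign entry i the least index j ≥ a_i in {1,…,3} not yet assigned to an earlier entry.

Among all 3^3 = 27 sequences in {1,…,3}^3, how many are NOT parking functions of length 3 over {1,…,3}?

11

|PF| = (4−3)·4^(3−1) = 1·16 = 16 [KW]
E.g. (2,3,3) → sorted (2,3,3): b_1=2>1, not a PF.
So 27 − 16 = 11 fail.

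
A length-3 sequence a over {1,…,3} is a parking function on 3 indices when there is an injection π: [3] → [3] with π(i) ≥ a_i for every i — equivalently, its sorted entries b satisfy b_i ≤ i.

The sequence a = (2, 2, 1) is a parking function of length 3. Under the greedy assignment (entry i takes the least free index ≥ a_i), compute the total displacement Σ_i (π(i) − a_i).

1

Σπ = 3·4/2 = 6 (π permutes [3]); Σa = 2+2+1 = 5; disp = 6−5 = 1.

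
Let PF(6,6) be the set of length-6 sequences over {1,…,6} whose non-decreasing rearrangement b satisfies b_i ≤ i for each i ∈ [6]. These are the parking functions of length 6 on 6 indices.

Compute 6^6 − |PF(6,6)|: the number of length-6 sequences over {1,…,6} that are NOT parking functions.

#PF = 1·7^5 = 1·16807 = 16807 (Pollak)
One tuple (5,6,1,4,3,5) → sorted (1,3,4,5,5,6): b_2=3>2, not a PF.
So 46656 − 16807 = 29849 fail.

29849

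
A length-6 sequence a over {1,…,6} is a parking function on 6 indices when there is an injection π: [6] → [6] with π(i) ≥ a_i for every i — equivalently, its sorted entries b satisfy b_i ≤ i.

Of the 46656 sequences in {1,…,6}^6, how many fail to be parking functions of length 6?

29849

#PF = (7−6)·7^(6−1) = 1 · 16807 = 16807
Check (2,5,5,3,5,6) → sorted (2,3,5,5,5,6): b_1=2>1, not a PF.
Total 46656; non-PF = 46656−16807 = 29849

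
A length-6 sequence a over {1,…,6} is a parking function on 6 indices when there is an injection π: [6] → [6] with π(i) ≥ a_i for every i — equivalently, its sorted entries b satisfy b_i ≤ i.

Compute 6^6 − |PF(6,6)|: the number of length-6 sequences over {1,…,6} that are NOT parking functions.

29849

|PF(6,6)| = (7−6)·7^(6−1) = 1·16807 = 16807 (Konheim–Weiss)
Check (6,1,6,2,2,5) → sorted (1,2,2,5,6,6): b_4=5>4, not a PF.
So 46656 − 16807 = 29849 fail.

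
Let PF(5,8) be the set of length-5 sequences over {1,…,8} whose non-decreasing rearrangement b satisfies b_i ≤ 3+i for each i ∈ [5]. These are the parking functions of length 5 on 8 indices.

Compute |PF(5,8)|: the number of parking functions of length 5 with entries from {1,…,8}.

|PF(5,8)| = (8+1−5)·(8+1)^{5−1} = 4 · 6561 = 26244 (Konheim–Weiss)
One tuple (3,6,2,2,4) → sorted (2,2,3,4,6): b_i ≤ 3+i ∀i, a PF.

26244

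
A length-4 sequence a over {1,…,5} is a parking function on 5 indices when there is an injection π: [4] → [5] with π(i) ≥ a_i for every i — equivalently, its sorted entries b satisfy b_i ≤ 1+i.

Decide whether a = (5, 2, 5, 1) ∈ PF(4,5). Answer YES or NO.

Sorted: b = (1, 2, 5, 5).
  b_1=1 ≤ 2
  b_2=2 ≤ 3
  b_3=5 > 4
  fails at i=3 ⇒ NO

NO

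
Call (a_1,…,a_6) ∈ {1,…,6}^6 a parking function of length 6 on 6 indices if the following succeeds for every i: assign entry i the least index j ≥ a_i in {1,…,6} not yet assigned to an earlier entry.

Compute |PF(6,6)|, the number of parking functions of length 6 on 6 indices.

|PF| = (6−6+1)·(6+1)^(6−1) = 1·16807 = 16807 (Pollak)
One tuple (6,4,1,1,1,2) → sorted (1,1,1,2,4,6): b_i ≤ i ∀i, a PF.

16807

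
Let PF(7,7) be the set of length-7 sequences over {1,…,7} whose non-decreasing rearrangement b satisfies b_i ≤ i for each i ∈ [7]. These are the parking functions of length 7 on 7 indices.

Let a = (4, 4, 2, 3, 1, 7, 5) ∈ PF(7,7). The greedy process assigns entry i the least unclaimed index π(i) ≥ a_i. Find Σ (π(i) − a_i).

Σπ = 28 ({1..7} each once); Σa = 4+4+2+3+1+7+5 = 26; disp = 28−26 = 2.

2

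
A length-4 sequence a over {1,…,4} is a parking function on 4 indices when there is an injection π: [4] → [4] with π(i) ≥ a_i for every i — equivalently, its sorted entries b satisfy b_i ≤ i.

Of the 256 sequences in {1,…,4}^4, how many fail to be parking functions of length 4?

131

Count = (5−4)·5^(4−1) = 1×125 = 125 (Konheim–Weiss)
Example (1,3,3,4) → sorted (1,3,3,4): b_2=3>2, not a PF.
Total 256; non-PF = 256−125 = 131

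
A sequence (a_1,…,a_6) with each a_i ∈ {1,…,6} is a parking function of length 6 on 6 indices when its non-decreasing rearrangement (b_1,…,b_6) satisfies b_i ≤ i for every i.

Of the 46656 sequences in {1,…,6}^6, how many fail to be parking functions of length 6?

29849

|PF| = (7−6)·7^(6−1) = 1×16807 = 16807 (Konheim–Weiss)
E.g. (6,5,2,5,6,3) → sorted (2,3,5,5,6,6): b_1=2>1, not a PF.
So 46656 − 16807 = 29849 fail.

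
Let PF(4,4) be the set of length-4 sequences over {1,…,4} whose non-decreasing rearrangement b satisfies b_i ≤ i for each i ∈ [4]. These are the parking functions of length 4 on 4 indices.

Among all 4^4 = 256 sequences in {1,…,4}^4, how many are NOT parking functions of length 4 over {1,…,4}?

131

|PF(4,4)| = 1·5^3 = 1×125 = 125 (Konheim–Weiss)
E.g. (4,4,3,4) → sorted (3,4,4,4): b_1=3>1, not a PF.
Total 256; non-PF = 256−125 = 131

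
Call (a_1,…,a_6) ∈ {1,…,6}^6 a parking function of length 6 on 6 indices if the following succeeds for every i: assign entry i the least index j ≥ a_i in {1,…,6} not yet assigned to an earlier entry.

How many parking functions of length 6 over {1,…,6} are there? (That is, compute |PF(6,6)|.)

|PF| = (7−6)·7^(6−1) = 1 · 16807 = 16807
Check (5,1,3,1,2,4) → sorted (1,1,2,3,4,5): b_i ≤ i ∀i, a PF.

16807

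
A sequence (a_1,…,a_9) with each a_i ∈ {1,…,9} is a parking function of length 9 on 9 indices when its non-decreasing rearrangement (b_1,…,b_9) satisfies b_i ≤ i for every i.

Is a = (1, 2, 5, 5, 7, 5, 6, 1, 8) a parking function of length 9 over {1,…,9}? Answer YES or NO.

Sorted: b = (1, 1, 2, 5, 5, 5, 6, 7, 8).
  b_1=1 ≤ 1
  b_2=1 ≤ 2
  b_3=2 ≤ 3
  b_4=5 > 4
  fails at i=4 ⇒ NO

NO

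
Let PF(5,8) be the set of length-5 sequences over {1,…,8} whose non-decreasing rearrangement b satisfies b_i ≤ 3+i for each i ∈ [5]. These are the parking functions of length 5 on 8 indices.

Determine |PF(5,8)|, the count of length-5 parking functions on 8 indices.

26244

|PF| = 4·9^4 = 4 · 6561 = 26244
E.g. (3,8,1,6,4) → sorted (1,3,4,6,8): b_i ≤ 3+i ∀i, a PF.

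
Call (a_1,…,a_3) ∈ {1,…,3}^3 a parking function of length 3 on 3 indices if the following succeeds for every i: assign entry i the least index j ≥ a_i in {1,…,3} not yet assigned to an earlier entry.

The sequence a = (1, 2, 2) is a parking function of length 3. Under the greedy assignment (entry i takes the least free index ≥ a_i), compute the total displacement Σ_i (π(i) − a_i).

Σπ = 3·4/2 = 6 (π permutes [3]); Σa = 1+2+2 = 5; disp = 6−5 = 1.

1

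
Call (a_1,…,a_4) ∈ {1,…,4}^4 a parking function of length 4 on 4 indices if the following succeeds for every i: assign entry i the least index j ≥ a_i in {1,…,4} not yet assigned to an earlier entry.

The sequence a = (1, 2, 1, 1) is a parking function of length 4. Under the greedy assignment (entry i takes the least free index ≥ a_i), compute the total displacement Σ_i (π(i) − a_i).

Σπ(i) = 1+…+4 = 10; Σa = 1+2+1+1 = 5; disp = 10−5 = 5.

5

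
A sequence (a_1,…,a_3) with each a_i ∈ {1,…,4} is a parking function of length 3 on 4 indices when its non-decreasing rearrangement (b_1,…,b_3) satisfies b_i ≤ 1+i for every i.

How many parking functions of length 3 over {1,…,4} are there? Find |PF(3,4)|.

50

#PF = 2·5^2 = 2·25 = 50 (Konheim–Weiss)
One tuple (3,3,1) → sorted (1,3,3): b_i ≤ 1+i ∀i, a PF.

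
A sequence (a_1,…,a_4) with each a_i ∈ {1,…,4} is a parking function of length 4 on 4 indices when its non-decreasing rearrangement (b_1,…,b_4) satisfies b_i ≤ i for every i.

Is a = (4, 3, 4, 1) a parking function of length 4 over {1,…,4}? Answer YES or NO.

Order a: b = (1, 3, 4, 4).
  b_1=1 ≤ 1
  b_2=3 > 2
  fails at i=2 ⇒ NO

NO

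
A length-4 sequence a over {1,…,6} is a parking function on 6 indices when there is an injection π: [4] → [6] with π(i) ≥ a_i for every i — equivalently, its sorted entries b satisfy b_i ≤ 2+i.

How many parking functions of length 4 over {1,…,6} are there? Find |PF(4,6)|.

1029

|PF(4,6)| = (6−4+1)·(6+1)^(4−1) = 3×343 = 1029 (Pollak)
Example (3,1,5,5) → sorted (1,3,5,5): b_i ≤ 2+i ∀i, a PF.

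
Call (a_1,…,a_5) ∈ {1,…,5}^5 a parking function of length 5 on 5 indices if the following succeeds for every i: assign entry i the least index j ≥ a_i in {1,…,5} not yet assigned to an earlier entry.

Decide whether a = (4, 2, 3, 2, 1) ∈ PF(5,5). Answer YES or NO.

Order a: b = (1, 2, 2, 3, 4).
  b_1=1 ≤ 1
  b_2=2 ≤ 2
  b_3=2 ≤ 3
  b_4=3 ≤ 4
  b_5=4 ≤ 5
All bounds hold ⇒ YES

YES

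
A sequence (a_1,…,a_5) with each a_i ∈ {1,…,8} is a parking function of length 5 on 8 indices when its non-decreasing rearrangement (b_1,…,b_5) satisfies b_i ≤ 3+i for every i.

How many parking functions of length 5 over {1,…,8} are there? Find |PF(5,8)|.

26244

#PF = 4·9^4 = 4×6561 = 26244
E.g. (8,3,4,5,1) → sorted (1,3,4,5,8): b_i ≤ 3+i ∀i, a PF.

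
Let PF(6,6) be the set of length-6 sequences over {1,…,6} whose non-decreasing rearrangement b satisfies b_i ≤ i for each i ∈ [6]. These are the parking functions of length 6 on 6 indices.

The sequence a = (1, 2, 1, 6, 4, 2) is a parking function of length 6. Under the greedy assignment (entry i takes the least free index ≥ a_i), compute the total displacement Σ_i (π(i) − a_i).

5

Σπ = 6·7/2 = 21 (π permutes [6]); Σa = 1+2+1+6+4+2 = 16; disp = 21−16 = 5.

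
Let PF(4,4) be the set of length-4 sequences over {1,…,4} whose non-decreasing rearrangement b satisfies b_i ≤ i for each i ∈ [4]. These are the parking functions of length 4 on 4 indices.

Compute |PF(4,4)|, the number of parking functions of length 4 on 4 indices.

125

|PF| = (4+1−4)·(4+1)^{4−1} = 1·125 = 125 (Pollak)
Example (2,1,1,4) → sorted (1,1,2,4): b_i ≤ i ∀i, a PF.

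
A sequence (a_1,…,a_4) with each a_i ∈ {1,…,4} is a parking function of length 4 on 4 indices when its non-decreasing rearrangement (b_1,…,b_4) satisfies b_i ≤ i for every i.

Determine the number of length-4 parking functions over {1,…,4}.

125

#PF = (5−4)·5^(4−1) = 1×125 = 125 (Pollak)
E.g. (1,3,4,2) → sorted (1,2,3,4): b_i ≤ i ∀i, a PF.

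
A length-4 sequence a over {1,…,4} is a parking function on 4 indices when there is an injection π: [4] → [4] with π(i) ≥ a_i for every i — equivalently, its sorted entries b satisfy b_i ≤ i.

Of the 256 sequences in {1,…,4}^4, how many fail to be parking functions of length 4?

131

|PF(4,4)| = (4+1−4)·(4+1)^{4−1} = 1 · 125 = 125 [KW]
Check (4,4,3,1) → sorted (1,3,4,4): b_2=3>2, not a PF.
4^4 − 125 = 256 − 125 = 131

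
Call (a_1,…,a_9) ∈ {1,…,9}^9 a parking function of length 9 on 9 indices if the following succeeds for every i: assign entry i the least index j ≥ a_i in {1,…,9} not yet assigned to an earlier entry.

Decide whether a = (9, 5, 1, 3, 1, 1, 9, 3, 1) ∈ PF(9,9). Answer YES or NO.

Order a: b = (1, 1, 1, 1, 3, 3, 5, 9, 9).
  b_1=1 ≤ 1
  b_2=1 ≤ 2
  b_3=1 ≤ 3
  b_4=1 ≤ 4
  b_5=3 ≤ 5
  b_6=3 ≤ 6
  b_7=5 ≤ 7
  b_8=9 > 8
  fails at i=8 ⇒ NO

NO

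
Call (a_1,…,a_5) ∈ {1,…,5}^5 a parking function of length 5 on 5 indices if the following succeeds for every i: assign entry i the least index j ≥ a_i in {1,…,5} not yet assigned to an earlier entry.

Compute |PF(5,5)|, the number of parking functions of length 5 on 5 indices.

|PF| = (5+1−5)·(5+1)^{5−1} = 1×1296 = 1296 (Pollak)
Example (1,1,2,1,5) → sorted (1,1,1,2,5): b_i ≤ i ∀i, a PF.

1296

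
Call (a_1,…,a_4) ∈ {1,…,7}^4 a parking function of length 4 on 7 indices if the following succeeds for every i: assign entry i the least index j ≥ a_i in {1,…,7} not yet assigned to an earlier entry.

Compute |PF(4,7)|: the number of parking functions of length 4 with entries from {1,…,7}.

Count = 4·8^3 = 4×512 = 2048 (Konheim–Weiss)
One tuple (3,1,2,2) → sorted (1,2,2,3): b_i ≤ 3+i ∀i, a PF.

2048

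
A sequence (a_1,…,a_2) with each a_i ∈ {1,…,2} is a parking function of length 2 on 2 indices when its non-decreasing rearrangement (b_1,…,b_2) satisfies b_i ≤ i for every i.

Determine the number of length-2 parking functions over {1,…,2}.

#PF = (2+1−2)·(2+1)^{2−1} = 1×3 = 3
Check (1,2) → sorted (1,2): b_i ≤ i ∀i, a PF.

3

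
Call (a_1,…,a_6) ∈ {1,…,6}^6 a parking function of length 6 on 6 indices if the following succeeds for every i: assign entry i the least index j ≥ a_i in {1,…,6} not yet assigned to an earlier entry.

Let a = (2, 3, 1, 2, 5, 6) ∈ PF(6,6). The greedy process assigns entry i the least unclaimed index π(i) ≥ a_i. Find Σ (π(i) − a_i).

2

Σπ(i) = 1+…+6 = 21; Σa = 2+3+1+2+5+6 = 19; disp = 21−19 = 2.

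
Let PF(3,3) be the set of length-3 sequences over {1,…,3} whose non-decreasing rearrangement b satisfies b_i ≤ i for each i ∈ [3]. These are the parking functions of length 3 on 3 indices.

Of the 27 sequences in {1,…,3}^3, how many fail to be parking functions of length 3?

Count = (4−3)·4^(3−1) = 1·16 = 16 (Pollak)
Example (3,3,3) → sorted (3,3,3): b_1=3>1, not a PF.
3^3 − 16 = 27 − 16 = 11

11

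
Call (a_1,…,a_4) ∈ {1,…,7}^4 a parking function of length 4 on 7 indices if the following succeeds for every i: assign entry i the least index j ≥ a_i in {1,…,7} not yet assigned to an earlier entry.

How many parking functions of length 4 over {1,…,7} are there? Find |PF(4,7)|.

|PF(4,7)| = (7+1−4)·(7+1)^{4−1} = 4·512 = 2048
Example (4,2,4,7) → sorted (2,4,4,7): b_i ≤ 3+i ∀i, a PF.

2048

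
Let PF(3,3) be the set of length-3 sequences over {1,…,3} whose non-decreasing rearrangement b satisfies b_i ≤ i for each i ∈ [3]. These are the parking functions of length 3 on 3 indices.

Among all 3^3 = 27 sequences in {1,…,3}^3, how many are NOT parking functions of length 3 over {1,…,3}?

|PF(3,3)| = (3+1−3)·(3+1)^{3−1} = 1·16 = 16 [KW]
Check (3,1,3) → sorted (1,3,3): b_2=3>2, not a PF.
So 27 − 16 = 11 fail.

11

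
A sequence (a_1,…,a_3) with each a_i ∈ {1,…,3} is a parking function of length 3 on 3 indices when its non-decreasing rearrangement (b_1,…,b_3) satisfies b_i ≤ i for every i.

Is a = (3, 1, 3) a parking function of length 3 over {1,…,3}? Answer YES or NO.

NO

Order a: b = (1, 3, 3).
  b_1=1 ≤ 1
  b_2=3 > 2
  fails at i=2 ⇒ NO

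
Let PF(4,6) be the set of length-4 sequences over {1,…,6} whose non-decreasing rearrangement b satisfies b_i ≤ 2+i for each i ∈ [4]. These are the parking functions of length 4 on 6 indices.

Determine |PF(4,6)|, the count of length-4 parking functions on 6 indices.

|PF(4,6)| = (6+1−4)·(6+1)^{4−1} = 3·343 = 1029
Example (6,1,3,5) → sorted (1,3,5,6): b_i ≤ 2+i ∀i, a PF.

1029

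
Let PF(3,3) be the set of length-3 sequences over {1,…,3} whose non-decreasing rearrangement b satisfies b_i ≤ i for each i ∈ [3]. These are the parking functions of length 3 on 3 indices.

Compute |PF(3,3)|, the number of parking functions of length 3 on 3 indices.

16

|PF| = (4−3)·4^(3−1) = 1·16 = 16 [KW]
One tuple (1,1,1) → sorted (1,1,1): b_i ≤ i ∀i, a PF.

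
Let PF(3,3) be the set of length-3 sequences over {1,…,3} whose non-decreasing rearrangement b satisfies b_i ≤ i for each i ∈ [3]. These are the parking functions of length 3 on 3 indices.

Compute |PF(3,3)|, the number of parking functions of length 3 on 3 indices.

|PF| = 1·4^2 = 1 · 16 = 16 (Konheim–Weiss)
One tuple (3,1,2) → sorted (1,2,3): b_i ≤ i ∀i, a PF.

16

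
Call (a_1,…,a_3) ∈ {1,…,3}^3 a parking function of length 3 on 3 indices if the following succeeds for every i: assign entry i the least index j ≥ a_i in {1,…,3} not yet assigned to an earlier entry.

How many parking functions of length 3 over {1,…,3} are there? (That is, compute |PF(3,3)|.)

16

|PF(3,3)| = 1·4^2 = 1×16 = 16 (Pollak)
Check (1,1,2) → sorted (1,1,2): b_i ≤ i ∀i, a PF.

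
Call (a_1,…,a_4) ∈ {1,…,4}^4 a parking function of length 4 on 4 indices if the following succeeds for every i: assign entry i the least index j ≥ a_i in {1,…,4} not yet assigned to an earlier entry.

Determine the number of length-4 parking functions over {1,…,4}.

|PF(4,4)| = (5−4)·5^(4−1) = 1×125 = 125
Example (2,2,2,1) → sorted (1,2,2,2): b_i ≤ i ∀i, a PF.

125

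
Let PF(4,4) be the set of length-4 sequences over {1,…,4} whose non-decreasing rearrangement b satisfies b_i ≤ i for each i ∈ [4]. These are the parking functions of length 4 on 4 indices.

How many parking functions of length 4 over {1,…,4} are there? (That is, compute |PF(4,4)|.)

125

#PF = (5−4)·5^(4−1) = 1×125 = 125 (Konheim–Weiss)
One tuple (2,2,3,1) → sorted (1,2,2,3): b_i ≤ i ∀i, a PF.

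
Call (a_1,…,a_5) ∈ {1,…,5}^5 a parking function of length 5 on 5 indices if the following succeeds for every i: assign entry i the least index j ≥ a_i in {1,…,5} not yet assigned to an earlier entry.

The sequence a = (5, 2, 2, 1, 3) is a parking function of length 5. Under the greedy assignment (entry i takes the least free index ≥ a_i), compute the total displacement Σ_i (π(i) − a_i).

Σπ = 15 ({1..5} each once); Σa = 5+2+2+1+3 = 13; disp = 15−13 = 2.

2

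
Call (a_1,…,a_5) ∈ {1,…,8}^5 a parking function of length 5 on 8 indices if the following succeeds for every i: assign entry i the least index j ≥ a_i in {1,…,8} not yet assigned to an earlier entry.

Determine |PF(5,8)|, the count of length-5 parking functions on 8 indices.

26244

|PF| = (8−5+1)·(8+1)^(5−1) = 4 · 6561 = 26244 [KW]
Check (3,1,3,4,7) → sorted (1,3,3,4,7): b_i ≤ 3+i ∀i, a PF.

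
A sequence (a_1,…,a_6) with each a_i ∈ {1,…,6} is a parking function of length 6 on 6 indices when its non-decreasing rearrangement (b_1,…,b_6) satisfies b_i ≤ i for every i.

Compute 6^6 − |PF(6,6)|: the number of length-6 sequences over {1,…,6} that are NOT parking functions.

Count = 1·7^5 = 1·16807 = 16807 (Konheim–Weiss)
One tuple (5,5,5,1,2,4) → sorted (1,2,4,5,5,5): b_3=4>3, not a PF.
6^6 − 16807 = 46656 − 16807 = 29849

29849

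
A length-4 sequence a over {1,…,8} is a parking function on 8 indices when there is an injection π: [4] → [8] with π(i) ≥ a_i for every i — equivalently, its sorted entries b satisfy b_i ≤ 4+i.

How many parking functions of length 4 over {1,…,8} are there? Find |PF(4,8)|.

|PF| = (8−4+1)·(8+1)^(4−1) = 5·729 = 3645
One tuple (5,2,7,6) → sorted (2,5,6,7): b_i ≤ 4+i ∀i, a PF.

3645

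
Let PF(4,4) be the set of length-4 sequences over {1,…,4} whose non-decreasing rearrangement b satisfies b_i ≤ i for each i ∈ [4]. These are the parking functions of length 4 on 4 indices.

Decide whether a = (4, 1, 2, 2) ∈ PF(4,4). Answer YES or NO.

Rearranged: b = (1, 2, 2, 4).
  b_1=1 ≤ 1
  b_2=2 ≤ 2
  b_3=2 ≤ 3
  b_4=4 ≤ 4
All bounds hold ⇒ YES

YES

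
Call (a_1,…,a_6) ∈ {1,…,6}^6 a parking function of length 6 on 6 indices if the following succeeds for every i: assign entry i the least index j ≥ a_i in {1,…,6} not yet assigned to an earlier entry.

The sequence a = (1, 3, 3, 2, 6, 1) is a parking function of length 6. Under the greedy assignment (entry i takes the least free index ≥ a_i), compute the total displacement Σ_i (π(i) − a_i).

Σπ = 6·7/2 = 21 (π permutes [6]); Σa = 1+3+3+2+6+1 = 16; disp = 21−16 = 5.

5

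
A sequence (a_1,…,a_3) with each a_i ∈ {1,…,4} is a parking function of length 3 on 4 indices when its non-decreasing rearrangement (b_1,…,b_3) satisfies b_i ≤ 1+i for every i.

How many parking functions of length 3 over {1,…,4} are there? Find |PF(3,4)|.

50

Count = 2·5^2 = 2 · 25 = 50 [KW]
Example (3,2,3) → sorted (2,3,3): b_i ≤ 1+i ∀i, a PF.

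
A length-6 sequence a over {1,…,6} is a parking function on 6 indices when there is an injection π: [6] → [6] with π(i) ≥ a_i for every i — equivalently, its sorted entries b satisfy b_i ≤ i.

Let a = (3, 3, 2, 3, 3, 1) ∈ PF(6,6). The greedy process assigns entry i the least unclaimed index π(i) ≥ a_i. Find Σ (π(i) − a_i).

Σπ = 21 ({1..6} each once); Σa = 3+3+2+3+3+1 = 15; disp = 21−15 = 6.

6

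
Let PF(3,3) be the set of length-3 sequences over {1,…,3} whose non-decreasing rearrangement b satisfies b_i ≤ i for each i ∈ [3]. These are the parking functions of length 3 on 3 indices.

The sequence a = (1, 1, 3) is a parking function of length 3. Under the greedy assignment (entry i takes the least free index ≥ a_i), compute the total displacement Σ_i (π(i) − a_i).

Σπ = 6 ({1..3} each once); Σa = 1+1+3 = 5; disp = 6−5 = 1.

1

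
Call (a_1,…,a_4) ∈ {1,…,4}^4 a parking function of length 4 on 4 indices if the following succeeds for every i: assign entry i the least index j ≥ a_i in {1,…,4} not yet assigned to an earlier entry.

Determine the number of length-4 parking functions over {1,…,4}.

|PF(4,4)| = (4+1−4)·(4+1)^{4−1} = 1×125 = 125 [KW]
One tuple (2,2,2,1) → sorted (1,2,2,2): b_i ≤ i ∀i, a PF.

125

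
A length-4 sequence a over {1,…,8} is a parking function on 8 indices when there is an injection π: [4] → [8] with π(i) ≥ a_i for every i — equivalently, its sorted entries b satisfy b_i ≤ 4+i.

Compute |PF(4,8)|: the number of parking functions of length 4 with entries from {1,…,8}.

3645

|PF| = 5·9^3 = 5 · 729 = 3645 [KW]
One tuple (2,4,3,8) → sorted (2,3,4,8): b_i ≤ 4+i ∀i, a PF.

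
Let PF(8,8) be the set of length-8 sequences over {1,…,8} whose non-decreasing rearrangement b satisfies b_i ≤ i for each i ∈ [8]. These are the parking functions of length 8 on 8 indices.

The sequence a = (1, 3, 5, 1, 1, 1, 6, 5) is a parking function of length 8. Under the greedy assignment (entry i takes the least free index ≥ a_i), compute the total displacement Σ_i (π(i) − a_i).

Σπ(i) = 1+…+8 = 36; Σa = 1+3+5+1+1+1+6+5 = 23; disp = 36−23 = 13.

13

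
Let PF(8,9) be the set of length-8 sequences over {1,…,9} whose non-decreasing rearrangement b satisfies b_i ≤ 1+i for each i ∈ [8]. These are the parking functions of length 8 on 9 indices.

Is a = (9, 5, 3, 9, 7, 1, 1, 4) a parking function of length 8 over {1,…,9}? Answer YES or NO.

Rearranged: b = (1, 1, 3, 4, 5, 7, 9, 9).
  b_1=1 ≤ 2
  b_2=1 ≤ 3
  b_3=3 ≤ 4
  b_4=4 ≤ 5
  b_5=5 ≤ 6
  b_6=7 ≤ 7
  b_7=9 > 8
  fails at i=7 ⇒ NO

NO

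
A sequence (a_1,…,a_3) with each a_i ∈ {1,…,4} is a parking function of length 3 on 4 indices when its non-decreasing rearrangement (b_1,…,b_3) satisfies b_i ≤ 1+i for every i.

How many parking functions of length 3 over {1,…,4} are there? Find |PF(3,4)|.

50

#PF = (4−3+1)·(4+1)^(3−1) = 2·25 = 50
Example (4,2,1) → sorted (1,2,4): b_i ≤ 1+i ∀i, a PF.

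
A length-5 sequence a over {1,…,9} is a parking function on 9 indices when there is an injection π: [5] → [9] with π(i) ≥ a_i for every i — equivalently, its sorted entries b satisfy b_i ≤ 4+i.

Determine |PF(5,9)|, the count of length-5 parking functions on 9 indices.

Count = 5·10^4 = 5·10000 = 50000
One tuple (3,9,3,2,6) → sorted (2,3,3,6,9): b_i ≤ 4+i ∀i, a PF.

50000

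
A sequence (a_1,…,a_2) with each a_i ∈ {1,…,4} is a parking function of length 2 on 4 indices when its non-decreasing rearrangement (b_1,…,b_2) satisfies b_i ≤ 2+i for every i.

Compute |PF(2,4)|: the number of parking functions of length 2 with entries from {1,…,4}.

15

Count = (5−2)·5^(2−1) = 3·5 = 15 [KW]
Check (1,4) → sorted (1,4): b_i ≤ 2+i ∀i, a PF.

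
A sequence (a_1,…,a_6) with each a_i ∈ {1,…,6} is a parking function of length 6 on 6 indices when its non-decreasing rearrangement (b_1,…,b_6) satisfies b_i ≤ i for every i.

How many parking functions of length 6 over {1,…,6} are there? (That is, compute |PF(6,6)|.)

16807

#PF = 1·7^5 = 1×16807 = 16807
Check (1,2,2,1,1,2) → sorted (1,1,1,2,2,2): b_i ≤ i ∀i, a PF.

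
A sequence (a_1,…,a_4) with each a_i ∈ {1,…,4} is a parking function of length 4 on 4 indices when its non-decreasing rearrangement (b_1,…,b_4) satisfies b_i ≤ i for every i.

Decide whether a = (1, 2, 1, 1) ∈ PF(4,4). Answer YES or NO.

Order a: b = (1, 1, 1, 2).
  b_1=1 ≤ 1
  b_2=1 ≤ 2
  b_3=1 ≤ 3
  b_4=2 ≤ 4
All bounds hold ⇒ YES

YES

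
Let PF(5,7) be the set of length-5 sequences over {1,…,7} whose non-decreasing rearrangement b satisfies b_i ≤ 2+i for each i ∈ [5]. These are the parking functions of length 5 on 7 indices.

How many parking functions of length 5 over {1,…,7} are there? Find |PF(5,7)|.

12288

|PF| = 3·8^4 = 3×4096 = 12288 (Pollak)
E.g. (4,4,6,5,3) → sorted (3,4,4,5,6): b_i ≤ 2+i ∀i, a PF.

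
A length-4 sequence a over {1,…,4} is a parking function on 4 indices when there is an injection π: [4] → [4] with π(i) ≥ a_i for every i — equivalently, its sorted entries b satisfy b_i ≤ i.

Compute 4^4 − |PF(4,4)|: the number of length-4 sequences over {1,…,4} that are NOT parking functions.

131

Count = (4+1−4)·(4+1)^{4−1} = 1 · 125 = 125 (Konheim–Weiss)
Example (2,3,2,2) → sorted (2,2,2,3): b_1=2>1, not a PF.
So 256 − 125 = 131 fail.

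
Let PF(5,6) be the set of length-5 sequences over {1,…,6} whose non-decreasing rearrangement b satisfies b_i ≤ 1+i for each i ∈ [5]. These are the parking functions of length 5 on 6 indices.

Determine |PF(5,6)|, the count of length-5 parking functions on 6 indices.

|PF(5,6)| = 2·7^4 = 2×2401 = 4802 (Konheim–Weiss)
One tuple (3,3,4,3,2) → sorted (2,3,3,3,4): b_i ≤ 1+i ∀i, a PF.

4802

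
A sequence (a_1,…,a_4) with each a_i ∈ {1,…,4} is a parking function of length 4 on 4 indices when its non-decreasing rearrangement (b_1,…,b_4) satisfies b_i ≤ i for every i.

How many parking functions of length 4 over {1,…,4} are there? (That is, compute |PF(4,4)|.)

125

|PF| = (5−4)·5^(4−1) = 1×125 = 125 [KW]
Example (2,2,1,1) → sorted (1,1,2,2): b_i ≤ i ∀i, a PF.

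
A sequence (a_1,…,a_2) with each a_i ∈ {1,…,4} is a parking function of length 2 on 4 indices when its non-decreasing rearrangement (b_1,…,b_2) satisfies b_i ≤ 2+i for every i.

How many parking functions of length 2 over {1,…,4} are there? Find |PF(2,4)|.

#PF = 3·5^1 = 3·5 = 15 (Konheim–Weiss)
Check (3,2) → sorted (2,3): b_i ≤ 2+i ∀i, a PF.

15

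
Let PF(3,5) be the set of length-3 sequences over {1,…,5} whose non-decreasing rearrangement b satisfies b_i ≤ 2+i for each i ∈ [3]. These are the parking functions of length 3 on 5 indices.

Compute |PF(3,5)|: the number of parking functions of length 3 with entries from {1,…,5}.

|PF(3,5)| = (5+1−3)·(5+1)^{3−1} = 3 · 36 = 108 [KW]
Example (2,4,5) → sorted (2,4,5): b_i ≤ 2+i ∀i, a PF.

108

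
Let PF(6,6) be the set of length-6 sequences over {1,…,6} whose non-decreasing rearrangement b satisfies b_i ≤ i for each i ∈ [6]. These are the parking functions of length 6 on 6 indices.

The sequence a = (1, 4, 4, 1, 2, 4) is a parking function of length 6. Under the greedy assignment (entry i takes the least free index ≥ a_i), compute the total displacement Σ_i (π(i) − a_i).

Σπ = 6·7/2 = 21 (π permutes [6]); Σa = 1+4+4+1+2+4 = 16; disp = 21−16 = 5.

5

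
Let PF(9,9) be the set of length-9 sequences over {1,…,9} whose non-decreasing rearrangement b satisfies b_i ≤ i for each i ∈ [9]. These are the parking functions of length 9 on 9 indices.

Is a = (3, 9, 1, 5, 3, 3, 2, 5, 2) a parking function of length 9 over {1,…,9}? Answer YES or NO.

Order a: b = (1, 2, 2, 3, 3, 3, 5, 5, 9).
  b_1=1 ≤ 1
  b_2=2 ≤ 2
  b_3=2 ≤ 3
  b_4=3 ≤ 4
  b_5=3 ≤ 5
  b_6=3 ≤ 6
  b_7=5 ≤ 7
  b_8=5 ≤ 8
  b_9=9 ≤ 9
All bounds hold ⇒ YES

YES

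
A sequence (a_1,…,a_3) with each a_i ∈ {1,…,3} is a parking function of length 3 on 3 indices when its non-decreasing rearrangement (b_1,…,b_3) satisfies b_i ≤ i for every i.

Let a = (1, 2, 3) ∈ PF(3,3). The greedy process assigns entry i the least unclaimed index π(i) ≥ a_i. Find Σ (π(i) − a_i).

Σπ = 3·4/2 = 6 (π permutes [3]); Σa = 1+2+3 = 6; disp = 6−6 = 0.

0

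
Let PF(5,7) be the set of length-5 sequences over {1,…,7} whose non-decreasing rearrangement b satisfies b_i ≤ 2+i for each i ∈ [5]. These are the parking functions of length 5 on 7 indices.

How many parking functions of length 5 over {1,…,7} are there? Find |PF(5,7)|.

#PF = (8−5)·8^(5−1) = 3·4096 = 12288 (Konheim–Weiss)
Check (2,3,2,3,4) → sorted (2,2,3,3,4): b_i ≤ 2+i ∀i, a PF.

12288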